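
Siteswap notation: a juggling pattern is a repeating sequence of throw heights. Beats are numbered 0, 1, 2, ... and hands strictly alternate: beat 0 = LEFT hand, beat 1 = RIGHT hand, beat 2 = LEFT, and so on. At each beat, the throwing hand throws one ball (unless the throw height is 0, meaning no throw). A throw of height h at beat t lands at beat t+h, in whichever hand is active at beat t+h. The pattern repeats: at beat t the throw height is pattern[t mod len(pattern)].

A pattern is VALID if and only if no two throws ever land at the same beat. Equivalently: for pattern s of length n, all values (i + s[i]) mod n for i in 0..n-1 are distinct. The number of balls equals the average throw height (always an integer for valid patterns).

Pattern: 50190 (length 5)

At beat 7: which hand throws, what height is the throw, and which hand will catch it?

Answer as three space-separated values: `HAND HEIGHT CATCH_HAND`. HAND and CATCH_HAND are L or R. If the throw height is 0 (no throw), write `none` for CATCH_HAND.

Answer: R 1 L

Derivation:
Beat 7: 7 mod 2 = 1, so hand = R
Throw height = pattern[7 mod 5] = pattern[2] = 1
Lands at beat 7+1=8, 8 mod 2 = 0, so catch hand = L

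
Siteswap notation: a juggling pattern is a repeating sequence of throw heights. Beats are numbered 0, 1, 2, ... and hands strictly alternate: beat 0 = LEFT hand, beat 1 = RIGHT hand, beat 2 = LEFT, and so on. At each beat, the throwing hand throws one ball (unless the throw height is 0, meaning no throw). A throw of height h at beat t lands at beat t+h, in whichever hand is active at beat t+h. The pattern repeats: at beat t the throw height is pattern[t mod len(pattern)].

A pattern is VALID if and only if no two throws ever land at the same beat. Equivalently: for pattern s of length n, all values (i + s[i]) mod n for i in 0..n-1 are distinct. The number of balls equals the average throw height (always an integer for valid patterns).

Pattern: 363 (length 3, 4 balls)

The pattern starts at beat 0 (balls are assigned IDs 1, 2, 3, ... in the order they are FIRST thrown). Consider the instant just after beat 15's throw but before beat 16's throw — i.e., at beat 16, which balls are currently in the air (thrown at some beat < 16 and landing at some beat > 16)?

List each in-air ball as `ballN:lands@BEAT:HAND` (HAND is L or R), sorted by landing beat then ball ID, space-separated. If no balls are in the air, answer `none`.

Beat 0 (L): throw ball1 h=3 -> lands@3:R; in-air after throw: [b1@3:R]
Beat 1 (R): throw ball2 h=6 -> lands@7:R; in-air after throw: [b1@3:R b2@7:R]
Beat 2 (L): throw ball3 h=3 -> lands@5:R; in-air after throw: [b1@3:R b3@5:R b2@7:R]
Beat 3 (R): throw ball1 h=3 -> lands@6:L; in-air after throw: [b3@5:R b1@6:L b2@7:R]
Beat 4 (L): throw ball4 h=6 -> lands@10:L; in-air after throw: [b3@5:R b1@6:L b2@7:R b4@10:L]
Beat 5 (R): throw ball3 h=3 -> lands@8:L; in-air after throw: [b1@6:L b2@7:R b3@8:L b4@10:L]
Beat 6 (L): throw ball1 h=3 -> lands@9:R; in-air after throw: [b2@7:R b3@8:L b1@9:R b4@10:L]
Beat 7 (R): throw ball2 h=6 -> lands@13:R; in-air after throw: [b3@8:L b1@9:R b4@10:L b2@13:R]
Beat 8 (L): throw ball3 h=3 -> lands@11:R; in-air after throw: [b1@9:R b4@10:L b3@11:R b2@13:R]
Beat 9 (R): throw ball1 h=3 -> lands@12:L; in-air after throw: [b4@10:L b3@11:R b1@12:L b2@13:R]
Beat 10 (L): throw ball4 h=6 -> lands@16:L; in-air after throw: [b3@11:R b1@12:L b2@13:R b4@16:L]
Beat 11 (R): throw ball3 h=3 -> lands@14:L; in-air after throw: [b1@12:L b2@13:R b3@14:L b4@16:L]
Beat 12 (L): throw ball1 h=3 -> lands@15:R; in-air after throw: [b2@13:R b3@14:L b1@15:R b4@16:L]
Beat 13 (R): throw ball2 h=6 -> lands@19:R; in-air after throw: [b3@14:L b1@15:R b4@16:L b2@19:R]
Beat 14 (L): throw ball3 h=3 -> lands@17:R; in-air after throw: [b1@15:R b4@16:L b3@17:R b2@19:R]
Beat 15 (R): throw ball1 h=3 -> lands@18:L; in-air after throw: [b4@16:L b3@17:R b1@18:L b2@19:R]
Beat 16 (L): throw ball4 h=6 -> lands@22:L; in-air after throw: [b3@17:R b1@18:L b2@19:R b4@22:L]

Answer: ball3:lands@17:R ball1:lands@18:L ball2:lands@19:R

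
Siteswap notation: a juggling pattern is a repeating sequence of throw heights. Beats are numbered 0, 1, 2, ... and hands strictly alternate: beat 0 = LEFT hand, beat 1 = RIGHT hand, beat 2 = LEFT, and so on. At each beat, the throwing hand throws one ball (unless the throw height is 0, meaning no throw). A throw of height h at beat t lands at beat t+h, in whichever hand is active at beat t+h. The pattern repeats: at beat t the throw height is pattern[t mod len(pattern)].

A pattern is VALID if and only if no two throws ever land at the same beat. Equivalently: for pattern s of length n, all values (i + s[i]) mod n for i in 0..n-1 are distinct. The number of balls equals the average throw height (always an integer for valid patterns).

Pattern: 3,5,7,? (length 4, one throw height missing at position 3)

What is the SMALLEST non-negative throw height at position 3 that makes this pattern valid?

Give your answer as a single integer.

i=0: (0 + 3) mod 4 = 3
i=1: (1 + 5) mod 4 = 2
i=2: (2 + 7) mod 4 = 1
i=3: s[i]=? (unknown)
Known residues: [1, 2, 3]; need a permutation of 0..3, so missing residue r = 0
Need (3 + s) mod 4 = 0; smallest s = (0 - 3) mod 4 = 1

Answer: 1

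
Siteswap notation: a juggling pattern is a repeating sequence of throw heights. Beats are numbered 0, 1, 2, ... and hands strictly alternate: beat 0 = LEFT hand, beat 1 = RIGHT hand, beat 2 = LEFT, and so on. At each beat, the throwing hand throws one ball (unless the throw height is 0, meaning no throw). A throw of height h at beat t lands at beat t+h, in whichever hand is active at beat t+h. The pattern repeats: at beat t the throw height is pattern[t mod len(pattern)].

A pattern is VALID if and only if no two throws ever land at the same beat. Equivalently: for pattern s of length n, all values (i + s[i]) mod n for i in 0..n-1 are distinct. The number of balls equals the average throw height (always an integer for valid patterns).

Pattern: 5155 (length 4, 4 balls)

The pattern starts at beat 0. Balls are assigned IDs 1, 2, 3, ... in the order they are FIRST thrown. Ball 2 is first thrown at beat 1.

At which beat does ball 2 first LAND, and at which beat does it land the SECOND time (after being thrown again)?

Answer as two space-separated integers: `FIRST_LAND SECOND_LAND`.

Beat 0 (L): throw ball1 h=5 -> lands@5:R; in-air after throw: [b1@5:R]
Beat 1 (R): throw ball2 h=1 -> lands@2:L; in-air after throw: [b2@2:L b1@5:R]
Beat 2 (L): throw ball2 h=5 -> lands@7:R; in-air after throw: [b1@5:R b2@7:R]
Beat 3 (R): throw ball3 h=5 -> lands@8:L; in-air after throw: [b1@5:R b2@7:R b3@8:L]
Beat 4 (L): throw ball4 h=5 -> lands@9:R; in-air after throw: [b1@5:R b2@7:R b3@8:L b4@9:R]
Beat 5 (R): throw ball1 h=1 -> lands@6:L; in-air after throw: [b1@6:L b2@7:R b3@8:L b4@9:R]
Beat 6 (L): throw ball1 h=5 -> lands@11:R; in-air after throw: [b2@7:R b3@8:L b4@9:R b1@11:R]
Beat 7 (R): throw ball2 h=5 -> lands@12:L; in-air after throw: [b3@8:L b4@9:R b1@11:R b2@12:L]
Ball 2: thrown@1 h=1 -> first land @2; rethrown@2 h=5 -> second land @7

Answer: 2 7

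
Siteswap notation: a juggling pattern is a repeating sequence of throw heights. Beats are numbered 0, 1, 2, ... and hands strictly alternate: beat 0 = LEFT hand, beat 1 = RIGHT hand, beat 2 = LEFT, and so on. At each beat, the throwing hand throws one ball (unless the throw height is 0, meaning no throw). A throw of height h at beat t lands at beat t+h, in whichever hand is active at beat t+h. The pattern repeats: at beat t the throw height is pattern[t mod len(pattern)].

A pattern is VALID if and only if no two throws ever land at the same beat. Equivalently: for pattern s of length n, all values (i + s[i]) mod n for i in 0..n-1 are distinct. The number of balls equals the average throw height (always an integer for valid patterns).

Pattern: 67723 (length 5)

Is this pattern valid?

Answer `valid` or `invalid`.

i=0: (i + s[i]) mod n = (0 + 6) mod 5 = 1
i=1: (i + s[i]) mod n = (1 + 7) mod 5 = 3
i=2: (i + s[i]) mod n = (2 + 7) mod 5 = 4
i=3: (i + s[i]) mod n = (3 + 2) mod 5 = 0
i=4: (i + s[i]) mod n = (4 + 3) mod 5 = 2
Residues: [1, 3, 4, 0, 2], distinct: True

Answer: valid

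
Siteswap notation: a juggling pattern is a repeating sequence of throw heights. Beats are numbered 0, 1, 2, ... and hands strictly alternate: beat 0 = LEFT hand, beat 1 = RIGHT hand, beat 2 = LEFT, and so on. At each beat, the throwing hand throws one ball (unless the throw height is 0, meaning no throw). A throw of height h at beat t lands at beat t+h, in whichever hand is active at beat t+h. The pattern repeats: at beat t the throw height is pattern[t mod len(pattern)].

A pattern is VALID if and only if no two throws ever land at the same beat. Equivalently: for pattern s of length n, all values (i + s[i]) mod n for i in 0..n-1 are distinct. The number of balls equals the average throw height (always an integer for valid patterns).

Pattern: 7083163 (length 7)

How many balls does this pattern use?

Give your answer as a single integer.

Pattern = [7, 0, 8, 3, 1, 6, 3], length n = 7
  position 0: throw height = 7, running sum = 7
  position 1: throw height = 0, running sum = 7
  position 2: throw height = 8, running sum = 15
  position 3: throw height = 3, running sum = 18
  position 4: throw height = 1, running sum = 19
  position 5: throw height = 6, running sum = 25
  position 6: throw height = 3, running sum = 28
Total sum = 28; balls = sum / n = 28 / 7 = 4

Answer: 4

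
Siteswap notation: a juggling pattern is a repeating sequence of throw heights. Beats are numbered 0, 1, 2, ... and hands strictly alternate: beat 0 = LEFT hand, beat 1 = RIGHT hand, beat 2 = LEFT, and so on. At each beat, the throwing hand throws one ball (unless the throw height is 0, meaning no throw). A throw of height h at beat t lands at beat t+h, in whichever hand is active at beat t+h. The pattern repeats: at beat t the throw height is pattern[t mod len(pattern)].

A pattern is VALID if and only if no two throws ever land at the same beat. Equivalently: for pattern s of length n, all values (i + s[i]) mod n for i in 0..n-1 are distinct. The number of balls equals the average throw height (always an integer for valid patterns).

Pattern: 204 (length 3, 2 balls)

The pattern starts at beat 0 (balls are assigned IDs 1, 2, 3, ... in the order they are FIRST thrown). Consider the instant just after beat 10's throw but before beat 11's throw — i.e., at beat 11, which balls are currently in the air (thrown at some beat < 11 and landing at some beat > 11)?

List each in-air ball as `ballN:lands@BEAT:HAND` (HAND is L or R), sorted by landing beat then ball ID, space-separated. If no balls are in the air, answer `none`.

Answer: ball1:lands@12:L

Derivation:
Beat 0 (L): throw ball1 h=2 -> lands@2:L; in-air after throw: [b1@2:L]
Beat 2 (L): throw ball1 h=4 -> lands@6:L; in-air after throw: [b1@6:L]
Beat 3 (R): throw ball2 h=2 -> lands@5:R; in-air after throw: [b2@5:R b1@6:L]
Beat 5 (R): throw ball2 h=4 -> lands@9:R; in-air after throw: [b1@6:L b2@9:R]
Beat 6 (L): throw ball1 h=2 -> lands@8:L; in-air after throw: [b1@8:L b2@9:R]
Beat 8 (L): throw ball1 h=4 -> lands@12:L; in-air after throw: [b2@9:R b1@12:L]
Beat 9 (R): throw ball2 h=2 -> lands@11:R; in-air after throw: [b2@11:R b1@12:L]
Beat 11 (R): throw ball2 h=4 -> lands@15:R; in-air after throw: [b1@12:L b2@15:R]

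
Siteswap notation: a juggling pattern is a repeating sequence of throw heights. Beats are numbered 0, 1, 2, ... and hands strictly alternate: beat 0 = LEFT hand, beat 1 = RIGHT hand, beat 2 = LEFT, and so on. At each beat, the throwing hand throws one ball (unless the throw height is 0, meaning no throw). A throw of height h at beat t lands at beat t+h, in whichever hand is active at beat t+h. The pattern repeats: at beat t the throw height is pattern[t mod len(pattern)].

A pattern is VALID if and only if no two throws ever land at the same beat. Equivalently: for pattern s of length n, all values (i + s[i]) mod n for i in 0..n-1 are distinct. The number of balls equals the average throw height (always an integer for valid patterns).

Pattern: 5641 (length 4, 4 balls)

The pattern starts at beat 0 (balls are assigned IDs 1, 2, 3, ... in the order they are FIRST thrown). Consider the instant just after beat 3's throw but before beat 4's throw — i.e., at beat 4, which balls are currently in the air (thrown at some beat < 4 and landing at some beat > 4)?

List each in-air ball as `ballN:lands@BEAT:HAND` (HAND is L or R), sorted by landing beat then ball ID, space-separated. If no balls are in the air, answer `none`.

Answer: ball1:lands@5:R ball3:lands@6:L ball2:lands@7:R

Derivation:
Beat 0 (L): throw ball1 h=5 -> lands@5:R; in-air after throw: [b1@5:R]
Beat 1 (R): throw ball2 h=6 -> lands@7:R; in-air after throw: [b1@5:R b2@7:R]
Beat 2 (L): throw ball3 h=4 -> lands@6:L; in-air after throw: [b1@5:R b3@6:L b2@7:R]
Beat 3 (R): throw ball4 h=1 -> lands@4:L; in-air after throw: [b4@4:L b1@5:R b3@6:L b2@7:R]
Beat 4 (L): throw ball4 h=5 -> lands@9:R; in-air after throw: [b1@5:R b3@6:L b2@7:R b4@9:R]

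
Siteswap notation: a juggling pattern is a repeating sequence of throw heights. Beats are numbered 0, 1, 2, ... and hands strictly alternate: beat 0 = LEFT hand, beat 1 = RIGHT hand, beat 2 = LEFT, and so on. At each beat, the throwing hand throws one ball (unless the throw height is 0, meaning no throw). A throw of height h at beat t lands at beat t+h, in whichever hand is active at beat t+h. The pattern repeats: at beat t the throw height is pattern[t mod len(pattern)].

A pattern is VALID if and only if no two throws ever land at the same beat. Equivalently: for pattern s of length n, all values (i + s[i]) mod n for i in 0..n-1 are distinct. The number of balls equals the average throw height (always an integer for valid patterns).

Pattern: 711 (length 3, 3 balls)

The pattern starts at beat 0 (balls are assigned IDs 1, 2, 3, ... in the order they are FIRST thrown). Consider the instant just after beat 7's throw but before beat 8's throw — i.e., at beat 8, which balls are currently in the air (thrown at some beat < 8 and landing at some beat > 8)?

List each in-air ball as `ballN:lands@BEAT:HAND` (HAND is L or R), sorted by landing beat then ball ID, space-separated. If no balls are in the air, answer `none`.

Answer: ball2:lands@10:L ball3:lands@13:R

Derivation:
Beat 0 (L): throw ball1 h=7 -> lands@7:R; in-air after throw: [b1@7:R]
Beat 1 (R): throw ball2 h=1 -> lands@2:L; in-air after throw: [b2@2:L b1@7:R]
Beat 2 (L): throw ball2 h=1 -> lands@3:R; in-air after throw: [b2@3:R b1@7:R]
Beat 3 (R): throw ball2 h=7 -> lands@10:L; in-air after throw: [b1@7:R b2@10:L]
Beat 4 (L): throw ball3 h=1 -> lands@5:R; in-air after throw: [b3@5:R b1@7:R b2@10:L]
Beat 5 (R): throw ball3 h=1 -> lands@6:L; in-air after throw: [b3@6:L b1@7:R b2@10:L]
Beat 6 (L): throw ball3 h=7 -> lands@13:R; in-air after throw: [b1@7:R b2@10:L b3@13:R]
Beat 7 (R): throw ball1 h=1 -> lands@8:L; in-air after throw: [b1@8:L b2@10:L b3@13:R]
Beat 8 (L): throw ball1 h=1 -> lands@9:R; in-air after throw: [b1@9:R b2@10:L b3@13:R]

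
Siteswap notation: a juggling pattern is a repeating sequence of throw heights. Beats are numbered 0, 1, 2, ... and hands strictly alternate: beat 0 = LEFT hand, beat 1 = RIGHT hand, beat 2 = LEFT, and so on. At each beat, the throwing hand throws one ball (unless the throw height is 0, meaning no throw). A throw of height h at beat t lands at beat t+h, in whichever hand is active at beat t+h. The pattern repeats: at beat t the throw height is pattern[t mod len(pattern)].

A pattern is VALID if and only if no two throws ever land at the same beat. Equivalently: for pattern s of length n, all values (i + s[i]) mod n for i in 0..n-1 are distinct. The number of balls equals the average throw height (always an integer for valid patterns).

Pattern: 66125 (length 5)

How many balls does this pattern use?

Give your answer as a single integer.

Pattern = [6, 6, 1, 2, 5], length n = 5
  position 0: throw height = 6, running sum = 6
  position 1: throw height = 6, running sum = 12
  position 2: throw height = 1, running sum = 13
  position 3: throw height = 2, running sum = 15
  position 4: throw height = 5, running sum = 20
Total sum = 20; balls = sum / n = 20 / 5 = 4

Answer: 4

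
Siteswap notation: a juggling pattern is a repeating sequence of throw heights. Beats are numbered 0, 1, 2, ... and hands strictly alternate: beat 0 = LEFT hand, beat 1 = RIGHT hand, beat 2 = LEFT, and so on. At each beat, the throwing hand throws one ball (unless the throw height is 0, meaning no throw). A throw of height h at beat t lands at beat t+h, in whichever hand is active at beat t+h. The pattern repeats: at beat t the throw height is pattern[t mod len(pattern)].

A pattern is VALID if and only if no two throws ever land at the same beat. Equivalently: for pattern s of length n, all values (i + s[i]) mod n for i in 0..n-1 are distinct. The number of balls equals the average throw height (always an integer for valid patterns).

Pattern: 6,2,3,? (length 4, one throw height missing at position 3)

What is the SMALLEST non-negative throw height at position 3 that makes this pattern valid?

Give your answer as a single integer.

i=0: (0 + 6) mod 4 = 2
i=1: (1 + 2) mod 4 = 3
i=2: (2 + 3) mod 4 = 1
i=3: s[i]=? (unknown)
Known residues: [1, 2, 3]; need a permutation of 0..3, so missing residue r = 0
Need (3 + s) mod 4 = 0; smallest s = (0 - 3) mod 4 = 1

Answer: 1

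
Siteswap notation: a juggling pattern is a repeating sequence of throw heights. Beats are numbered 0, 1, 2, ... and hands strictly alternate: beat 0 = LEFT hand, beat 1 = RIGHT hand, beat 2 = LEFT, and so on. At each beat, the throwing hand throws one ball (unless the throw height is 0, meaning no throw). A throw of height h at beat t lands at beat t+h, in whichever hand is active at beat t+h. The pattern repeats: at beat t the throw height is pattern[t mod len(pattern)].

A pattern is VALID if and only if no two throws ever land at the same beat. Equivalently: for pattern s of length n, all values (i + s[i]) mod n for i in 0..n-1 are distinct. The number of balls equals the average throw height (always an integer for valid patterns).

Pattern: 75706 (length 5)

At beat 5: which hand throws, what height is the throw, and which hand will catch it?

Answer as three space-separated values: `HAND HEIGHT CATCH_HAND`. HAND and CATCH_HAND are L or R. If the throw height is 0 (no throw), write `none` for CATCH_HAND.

Beat 5: 5 mod 2 = 1, so hand = R
Throw height = pattern[5 mod 5] = pattern[0] = 7
Lands at beat 5+7=12, 12 mod 2 = 0, so catch hand = L

Answer: R 7 L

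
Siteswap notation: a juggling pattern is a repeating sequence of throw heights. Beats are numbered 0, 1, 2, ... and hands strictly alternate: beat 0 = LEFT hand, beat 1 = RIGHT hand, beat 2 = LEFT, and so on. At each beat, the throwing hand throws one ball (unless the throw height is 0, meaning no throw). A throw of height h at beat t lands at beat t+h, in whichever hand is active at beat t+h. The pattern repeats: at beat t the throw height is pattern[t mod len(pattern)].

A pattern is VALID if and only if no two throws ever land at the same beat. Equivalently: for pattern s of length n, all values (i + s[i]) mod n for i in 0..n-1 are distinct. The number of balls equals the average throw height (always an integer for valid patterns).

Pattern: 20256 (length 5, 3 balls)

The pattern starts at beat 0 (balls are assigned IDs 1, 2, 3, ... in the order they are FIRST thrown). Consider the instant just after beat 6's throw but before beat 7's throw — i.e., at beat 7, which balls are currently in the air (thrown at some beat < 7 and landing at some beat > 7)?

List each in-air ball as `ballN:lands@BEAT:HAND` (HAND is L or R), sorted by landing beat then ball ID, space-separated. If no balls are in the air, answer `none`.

Answer: ball2:lands@8:L ball1:lands@10:L

Derivation:
Beat 0 (L): throw ball1 h=2 -> lands@2:L; in-air after throw: [b1@2:L]
Beat 2 (L): throw ball1 h=2 -> lands@4:L; in-air after throw: [b1@4:L]
Beat 3 (R): throw ball2 h=5 -> lands@8:L; in-air after throw: [b1@4:L b2@8:L]
Beat 4 (L): throw ball1 h=6 -> lands@10:L; in-air after throw: [b2@8:L b1@10:L]
Beat 5 (R): throw ball3 h=2 -> lands@7:R; in-air after throw: [b3@7:R b2@8:L b1@10:L]
Beat 7 (R): throw ball3 h=2 -> lands@9:R; in-air after throw: [b2@8:L b3@9:R b1@10:L]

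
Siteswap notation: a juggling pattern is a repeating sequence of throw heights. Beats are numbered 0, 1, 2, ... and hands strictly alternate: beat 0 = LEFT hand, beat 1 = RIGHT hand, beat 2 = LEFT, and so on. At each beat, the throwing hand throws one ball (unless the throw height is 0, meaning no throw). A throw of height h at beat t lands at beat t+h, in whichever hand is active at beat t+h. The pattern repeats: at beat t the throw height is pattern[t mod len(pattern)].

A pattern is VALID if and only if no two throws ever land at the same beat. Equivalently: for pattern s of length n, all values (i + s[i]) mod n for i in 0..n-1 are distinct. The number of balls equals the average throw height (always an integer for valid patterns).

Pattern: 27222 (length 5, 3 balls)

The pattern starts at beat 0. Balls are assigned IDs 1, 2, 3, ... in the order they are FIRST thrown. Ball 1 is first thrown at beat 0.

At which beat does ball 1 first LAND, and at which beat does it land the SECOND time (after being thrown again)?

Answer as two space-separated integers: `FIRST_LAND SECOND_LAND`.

Beat 0 (L): throw ball1 h=2 -> lands@2:L; in-air after throw: [b1@2:L]
Beat 1 (R): throw ball2 h=7 -> lands@8:L; in-air after throw: [b1@2:L b2@8:L]
Beat 2 (L): throw ball1 h=2 -> lands@4:L; in-air after throw: [b1@4:L b2@8:L]
Beat 3 (R): throw ball3 h=2 -> lands@5:R; in-air after throw: [b1@4:L b3@5:R b2@8:L]
Beat 4 (L): throw ball1 h=2 -> lands@6:L; in-air after throw: [b3@5:R b1@6:L b2@8:L]
Ball 1: thrown@0 h=2 -> first land @2; rethrown@2 h=2 -> second land @4

Answer: 2 4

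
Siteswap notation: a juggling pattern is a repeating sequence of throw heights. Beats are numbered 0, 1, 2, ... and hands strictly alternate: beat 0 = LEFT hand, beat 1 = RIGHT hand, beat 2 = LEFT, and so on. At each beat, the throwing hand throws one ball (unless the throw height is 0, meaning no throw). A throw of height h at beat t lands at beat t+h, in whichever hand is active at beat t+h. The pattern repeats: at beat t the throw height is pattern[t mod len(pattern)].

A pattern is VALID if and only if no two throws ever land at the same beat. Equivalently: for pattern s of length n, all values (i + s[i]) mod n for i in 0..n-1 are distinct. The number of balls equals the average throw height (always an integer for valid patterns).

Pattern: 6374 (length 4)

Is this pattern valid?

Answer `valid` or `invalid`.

i=0: (i + s[i]) mod n = (0 + 6) mod 4 = 2
i=1: (i + s[i]) mod n = (1 + 3) mod 4 = 0
i=2: (i + s[i]) mod n = (2 + 7) mod 4 = 1
i=3: (i + s[i]) mod n = (3 + 4) mod 4 = 3
Residues: [2, 0, 1, 3], distinct: True

Answer: valid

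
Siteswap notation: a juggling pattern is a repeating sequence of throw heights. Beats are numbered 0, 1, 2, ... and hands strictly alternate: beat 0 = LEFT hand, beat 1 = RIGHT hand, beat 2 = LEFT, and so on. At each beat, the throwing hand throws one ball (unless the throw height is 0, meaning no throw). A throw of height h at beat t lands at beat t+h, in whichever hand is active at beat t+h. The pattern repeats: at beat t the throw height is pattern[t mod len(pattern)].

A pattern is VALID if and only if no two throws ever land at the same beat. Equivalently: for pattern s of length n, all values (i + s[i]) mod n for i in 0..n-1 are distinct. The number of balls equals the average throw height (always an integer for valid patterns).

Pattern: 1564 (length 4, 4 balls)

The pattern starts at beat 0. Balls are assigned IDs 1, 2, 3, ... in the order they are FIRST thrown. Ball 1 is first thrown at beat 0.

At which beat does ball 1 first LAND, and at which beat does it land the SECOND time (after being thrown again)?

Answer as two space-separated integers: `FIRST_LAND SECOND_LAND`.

Beat 0 (L): throw ball1 h=1 -> lands@1:R; in-air after throw: [b1@1:R]
Beat 1 (R): throw ball1 h=5 -> lands@6:L; in-air after throw: [b1@6:L]
Beat 2 (L): throw ball2 h=6 -> lands@8:L; in-air after throw: [b1@6:L b2@8:L]
Beat 3 (R): throw ball3 h=4 -> lands@7:R; in-air after throw: [b1@6:L b3@7:R b2@8:L]
Beat 4 (L): throw ball4 h=1 -> lands@5:R; in-air after throw: [b4@5:R b1@6:L b3@7:R b2@8:L]
Beat 5 (R): throw ball4 h=5 -> lands@10:L; in-air after throw: [b1@6:L b3@7:R b2@8:L b4@10:L]
Beat 6 (L): throw ball1 h=6 -> lands@12:L; in-air after throw: [b3@7:R b2@8:L b4@10:L b1@12:L]
Ball 1: thrown@0 h=1 -> first land @1; rethrown@1 h=5 -> second land @6

Answer: 1 6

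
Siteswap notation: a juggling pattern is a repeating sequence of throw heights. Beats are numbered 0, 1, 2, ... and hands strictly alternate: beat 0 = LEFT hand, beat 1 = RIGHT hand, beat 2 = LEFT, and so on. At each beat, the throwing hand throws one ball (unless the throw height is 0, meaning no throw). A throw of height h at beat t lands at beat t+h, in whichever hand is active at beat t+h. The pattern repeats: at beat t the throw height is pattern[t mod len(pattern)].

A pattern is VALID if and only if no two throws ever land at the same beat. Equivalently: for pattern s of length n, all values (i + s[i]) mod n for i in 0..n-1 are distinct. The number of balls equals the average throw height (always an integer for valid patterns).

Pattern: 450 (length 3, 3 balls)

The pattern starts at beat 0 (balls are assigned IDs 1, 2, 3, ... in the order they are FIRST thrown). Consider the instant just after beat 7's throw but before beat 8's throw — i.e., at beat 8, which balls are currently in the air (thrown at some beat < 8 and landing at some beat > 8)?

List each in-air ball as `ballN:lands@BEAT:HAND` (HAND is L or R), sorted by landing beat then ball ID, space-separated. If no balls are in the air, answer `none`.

Answer: ball1:lands@9:R ball2:lands@10:L ball3:lands@12:L

Derivation:
Beat 0 (L): throw ball1 h=4 -> lands@4:L; in-air after throw: [b1@4:L]
Beat 1 (R): throw ball2 h=5 -> lands@6:L; in-air after throw: [b1@4:L b2@6:L]
Beat 3 (R): throw ball3 h=4 -> lands@7:R; in-air after throw: [b1@4:L b2@6:L b3@7:R]
Beat 4 (L): throw ball1 h=5 -> lands@9:R; in-air after throw: [b2@6:L b3@7:R b1@9:R]
Beat 6 (L): throw ball2 h=4 -> lands@10:L; in-air after throw: [b3@7:R b1@9:R b2@10:L]
Beat 7 (R): throw ball3 h=5 -> lands@12:L; in-air after throw: [b1@9:R b2@10:L b3@12:L]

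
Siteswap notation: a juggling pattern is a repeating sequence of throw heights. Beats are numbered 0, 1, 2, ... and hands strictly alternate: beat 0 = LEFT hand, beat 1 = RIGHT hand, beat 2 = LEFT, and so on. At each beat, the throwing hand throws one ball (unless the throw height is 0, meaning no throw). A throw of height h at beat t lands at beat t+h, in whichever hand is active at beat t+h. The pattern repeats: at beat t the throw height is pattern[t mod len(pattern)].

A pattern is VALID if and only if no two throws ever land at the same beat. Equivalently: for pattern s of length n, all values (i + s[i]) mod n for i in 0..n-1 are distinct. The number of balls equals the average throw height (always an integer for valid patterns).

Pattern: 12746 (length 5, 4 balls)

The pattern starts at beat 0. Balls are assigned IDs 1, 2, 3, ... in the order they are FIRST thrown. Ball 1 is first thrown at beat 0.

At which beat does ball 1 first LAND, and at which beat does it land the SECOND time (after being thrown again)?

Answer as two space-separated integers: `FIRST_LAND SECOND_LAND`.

Beat 0 (L): throw ball1 h=1 -> lands@1:R; in-air after throw: [b1@1:R]
Beat 1 (R): throw ball1 h=2 -> lands@3:R; in-air after throw: [b1@3:R]
Beat 2 (L): throw ball2 h=7 -> lands@9:R; in-air after throw: [b1@3:R b2@9:R]
Beat 3 (R): throw ball1 h=4 -> lands@7:R; in-air after throw: [b1@7:R b2@9:R]
Ball 1: thrown@0 h=1 -> first land @1; rethrown@1 h=2 -> second land @3

Answer: 1 3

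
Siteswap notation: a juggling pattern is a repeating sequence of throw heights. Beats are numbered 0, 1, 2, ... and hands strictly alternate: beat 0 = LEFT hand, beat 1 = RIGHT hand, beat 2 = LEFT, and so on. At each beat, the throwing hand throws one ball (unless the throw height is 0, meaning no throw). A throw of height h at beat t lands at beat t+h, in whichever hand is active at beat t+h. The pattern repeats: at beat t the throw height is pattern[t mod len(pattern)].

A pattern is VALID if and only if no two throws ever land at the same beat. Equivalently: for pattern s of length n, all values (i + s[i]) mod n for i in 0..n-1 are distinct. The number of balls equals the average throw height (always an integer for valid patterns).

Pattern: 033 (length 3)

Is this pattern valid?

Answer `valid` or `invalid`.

Answer: valid

Derivation:
i=0: (i + s[i]) mod n = (0 + 0) mod 3 = 0
i=1: (i + s[i]) mod n = (1 + 3) mod 3 = 1
i=2: (i + s[i]) mod n = (2 + 3) mod 3 = 2
Residues: [0, 1, 2], distinct: True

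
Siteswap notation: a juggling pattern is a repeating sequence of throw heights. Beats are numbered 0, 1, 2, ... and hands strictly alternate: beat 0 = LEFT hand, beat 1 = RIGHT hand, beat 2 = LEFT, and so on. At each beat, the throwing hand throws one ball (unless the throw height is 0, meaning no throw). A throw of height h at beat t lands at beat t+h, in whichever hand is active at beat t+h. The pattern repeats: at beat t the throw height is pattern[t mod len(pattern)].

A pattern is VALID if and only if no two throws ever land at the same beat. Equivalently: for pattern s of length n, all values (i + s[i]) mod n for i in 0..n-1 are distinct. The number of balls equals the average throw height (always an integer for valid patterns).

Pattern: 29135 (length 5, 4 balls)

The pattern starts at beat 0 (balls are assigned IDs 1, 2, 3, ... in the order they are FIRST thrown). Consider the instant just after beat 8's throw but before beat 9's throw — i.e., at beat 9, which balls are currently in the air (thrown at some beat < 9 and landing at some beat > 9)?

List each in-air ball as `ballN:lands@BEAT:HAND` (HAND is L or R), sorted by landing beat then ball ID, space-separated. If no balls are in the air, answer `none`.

Answer: ball2:lands@10:L ball4:lands@11:R ball1:lands@15:R

Derivation:
Beat 0 (L): throw ball1 h=2 -> lands@2:L; in-air after throw: [b1@2:L]
Beat 1 (R): throw ball2 h=9 -> lands@10:L; in-air after throw: [b1@2:L b2@10:L]
Beat 2 (L): throw ball1 h=1 -> lands@3:R; in-air after throw: [b1@3:R b2@10:L]
Beat 3 (R): throw ball1 h=3 -> lands@6:L; in-air after throw: [b1@6:L b2@10:L]
Beat 4 (L): throw ball3 h=5 -> lands@9:R; in-air after throw: [b1@6:L b3@9:R b2@10:L]
Beat 5 (R): throw ball4 h=2 -> lands@7:R; in-air after throw: [b1@6:L b4@7:R b3@9:R b2@10:L]
Beat 6 (L): throw ball1 h=9 -> lands@15:R; in-air after throw: [b4@7:R b3@9:R b2@10:L b1@15:R]
Beat 7 (R): throw ball4 h=1 -> lands@8:L; in-air after throw: [b4@8:L b3@9:R b2@10:L b1@15:R]
Beat 8 (L): throw ball4 h=3 -> lands@11:R; in-air after throw: [b3@9:R b2@10:L b4@11:R b1@15:R]
Beat 9 (R): throw ball3 h=5 -> lands@14:L; in-air after throw: [b2@10:L b4@11:R b3@14:L b1@15:R]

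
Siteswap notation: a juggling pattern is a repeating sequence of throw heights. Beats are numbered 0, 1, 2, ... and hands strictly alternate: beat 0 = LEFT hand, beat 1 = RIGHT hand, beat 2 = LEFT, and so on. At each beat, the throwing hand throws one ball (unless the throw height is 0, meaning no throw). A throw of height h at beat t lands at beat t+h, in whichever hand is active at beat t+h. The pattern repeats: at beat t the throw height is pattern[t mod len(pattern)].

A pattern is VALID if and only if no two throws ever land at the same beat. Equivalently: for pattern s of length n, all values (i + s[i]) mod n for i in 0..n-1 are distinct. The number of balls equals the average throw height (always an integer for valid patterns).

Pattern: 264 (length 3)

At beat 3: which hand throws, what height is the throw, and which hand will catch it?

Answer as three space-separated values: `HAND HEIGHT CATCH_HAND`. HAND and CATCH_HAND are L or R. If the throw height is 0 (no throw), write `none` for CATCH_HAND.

Beat 3: 3 mod 2 = 1, so hand = R
Throw height = pattern[3 mod 3] = pattern[0] = 2
Lands at beat 3+2=5, 5 mod 2 = 1, so catch hand = R

Answer: R 2 R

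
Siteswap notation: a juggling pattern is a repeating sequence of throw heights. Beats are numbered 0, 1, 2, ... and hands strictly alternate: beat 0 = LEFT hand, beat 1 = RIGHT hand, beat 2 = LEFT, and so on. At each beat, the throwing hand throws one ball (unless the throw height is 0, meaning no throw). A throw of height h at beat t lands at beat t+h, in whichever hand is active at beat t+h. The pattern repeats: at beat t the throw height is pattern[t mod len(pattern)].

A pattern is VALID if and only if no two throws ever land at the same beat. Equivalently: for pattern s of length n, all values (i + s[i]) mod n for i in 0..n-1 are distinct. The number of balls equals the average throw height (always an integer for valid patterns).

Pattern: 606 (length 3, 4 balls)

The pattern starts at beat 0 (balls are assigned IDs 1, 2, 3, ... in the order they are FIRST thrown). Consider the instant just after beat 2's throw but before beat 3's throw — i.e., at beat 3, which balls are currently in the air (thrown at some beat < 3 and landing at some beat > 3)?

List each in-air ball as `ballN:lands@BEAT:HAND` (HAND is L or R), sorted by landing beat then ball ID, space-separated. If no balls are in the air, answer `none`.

Answer: ball1:lands@6:L ball2:lands@8:L

Derivation:
Beat 0 (L): throw ball1 h=6 -> lands@6:L; in-air after throw: [b1@6:L]
Beat 2 (L): throw ball2 h=6 -> lands@8:L; in-air after throw: [b1@6:L b2@8:L]
Beat 3 (R): throw ball3 h=6 -> lands@9:R; in-air after throw: [b1@6:L b2@8:L b3@9:R]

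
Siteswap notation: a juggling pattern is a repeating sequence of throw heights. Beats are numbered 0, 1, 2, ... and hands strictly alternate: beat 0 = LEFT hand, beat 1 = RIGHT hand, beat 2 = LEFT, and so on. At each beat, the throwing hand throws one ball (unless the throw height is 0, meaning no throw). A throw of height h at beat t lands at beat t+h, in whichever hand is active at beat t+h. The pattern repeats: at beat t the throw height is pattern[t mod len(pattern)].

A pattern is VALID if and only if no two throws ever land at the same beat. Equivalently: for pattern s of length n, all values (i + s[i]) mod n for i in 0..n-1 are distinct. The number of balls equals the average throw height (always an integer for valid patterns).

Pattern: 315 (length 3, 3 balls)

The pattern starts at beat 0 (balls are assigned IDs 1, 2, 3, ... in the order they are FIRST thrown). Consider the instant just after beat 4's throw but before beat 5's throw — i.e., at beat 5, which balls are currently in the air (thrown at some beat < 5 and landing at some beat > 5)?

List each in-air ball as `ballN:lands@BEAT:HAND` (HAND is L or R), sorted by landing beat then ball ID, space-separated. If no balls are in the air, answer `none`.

Answer: ball1:lands@6:L ball2:lands@7:R

Derivation:
Beat 0 (L): throw ball1 h=3 -> lands@3:R; in-air after throw: [b1@3:R]
Beat 1 (R): throw ball2 h=1 -> lands@2:L; in-air after throw: [b2@2:L b1@3:R]
Beat 2 (L): throw ball2 h=5 -> lands@7:R; in-air after throw: [b1@3:R b2@7:R]
Beat 3 (R): throw ball1 h=3 -> lands@6:L; in-air after throw: [b1@6:L b2@7:R]
Beat 4 (L): throw ball3 h=1 -> lands@5:R; in-air after throw: [b3@5:R b1@6:L b2@7:R]
Beat 5 (R): throw ball3 h=5 -> lands@10:L; in-air after throw: [b1@6:L b2@7:R b3@10:L]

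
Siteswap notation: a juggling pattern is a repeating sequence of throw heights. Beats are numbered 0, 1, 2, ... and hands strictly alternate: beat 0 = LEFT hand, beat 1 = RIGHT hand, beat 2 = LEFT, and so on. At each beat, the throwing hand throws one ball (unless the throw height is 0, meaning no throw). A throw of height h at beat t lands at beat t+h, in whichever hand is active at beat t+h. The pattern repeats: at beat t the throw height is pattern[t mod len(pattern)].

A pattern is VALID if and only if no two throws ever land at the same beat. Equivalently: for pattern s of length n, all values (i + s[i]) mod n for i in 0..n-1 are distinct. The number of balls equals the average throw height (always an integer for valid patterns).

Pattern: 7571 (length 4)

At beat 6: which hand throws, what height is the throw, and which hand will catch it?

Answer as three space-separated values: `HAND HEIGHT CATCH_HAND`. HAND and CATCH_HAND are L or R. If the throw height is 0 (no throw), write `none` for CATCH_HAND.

Answer: L 7 R

Derivation:
Beat 6: 6 mod 2 = 0, so hand = L
Throw height = pattern[6 mod 4] = pattern[2] = 7
Lands at beat 6+7=13, 13 mod 2 = 1, so catch hand = R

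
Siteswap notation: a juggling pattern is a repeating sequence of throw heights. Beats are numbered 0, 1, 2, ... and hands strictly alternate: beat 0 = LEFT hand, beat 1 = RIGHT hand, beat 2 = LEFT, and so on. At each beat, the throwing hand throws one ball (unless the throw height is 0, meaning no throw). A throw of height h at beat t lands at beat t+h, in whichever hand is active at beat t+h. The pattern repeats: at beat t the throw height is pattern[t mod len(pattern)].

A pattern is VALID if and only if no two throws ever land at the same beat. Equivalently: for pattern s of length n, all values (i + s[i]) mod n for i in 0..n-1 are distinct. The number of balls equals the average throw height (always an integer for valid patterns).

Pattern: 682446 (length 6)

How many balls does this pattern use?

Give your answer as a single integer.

Pattern = [6, 8, 2, 4, 4, 6], length n = 6
  position 0: throw height = 6, running sum = 6
  position 1: throw height = 8, running sum = 14
  position 2: throw height = 2, running sum = 16
  position 3: throw height = 4, running sum = 20
  position 4: throw height = 4, running sum = 24
  position 5: throw height = 6, running sum = 30
Total sum = 30; balls = sum / n = 30 / 6 = 5

Answer: 5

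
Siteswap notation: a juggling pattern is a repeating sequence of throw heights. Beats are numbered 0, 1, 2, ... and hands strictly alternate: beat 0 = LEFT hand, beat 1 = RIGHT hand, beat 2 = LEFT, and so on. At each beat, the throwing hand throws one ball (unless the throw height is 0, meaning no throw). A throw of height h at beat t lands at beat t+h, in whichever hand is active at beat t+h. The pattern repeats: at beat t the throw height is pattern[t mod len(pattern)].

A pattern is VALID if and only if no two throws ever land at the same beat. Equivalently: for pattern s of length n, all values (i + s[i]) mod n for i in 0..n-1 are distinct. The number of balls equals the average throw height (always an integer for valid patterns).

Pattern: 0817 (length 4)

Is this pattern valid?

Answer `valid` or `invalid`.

Answer: valid

Derivation:
i=0: (i + s[i]) mod n = (0 + 0) mod 4 = 0
i=1: (i + s[i]) mod n = (1 + 8) mod 4 = 1
i=2: (i + s[i]) mod n = (2 + 1) mod 4 = 3
i=3: (i + s[i]) mod n = (3 + 7) mod 4 = 2
Residues: [0, 1, 3, 2], distinct: True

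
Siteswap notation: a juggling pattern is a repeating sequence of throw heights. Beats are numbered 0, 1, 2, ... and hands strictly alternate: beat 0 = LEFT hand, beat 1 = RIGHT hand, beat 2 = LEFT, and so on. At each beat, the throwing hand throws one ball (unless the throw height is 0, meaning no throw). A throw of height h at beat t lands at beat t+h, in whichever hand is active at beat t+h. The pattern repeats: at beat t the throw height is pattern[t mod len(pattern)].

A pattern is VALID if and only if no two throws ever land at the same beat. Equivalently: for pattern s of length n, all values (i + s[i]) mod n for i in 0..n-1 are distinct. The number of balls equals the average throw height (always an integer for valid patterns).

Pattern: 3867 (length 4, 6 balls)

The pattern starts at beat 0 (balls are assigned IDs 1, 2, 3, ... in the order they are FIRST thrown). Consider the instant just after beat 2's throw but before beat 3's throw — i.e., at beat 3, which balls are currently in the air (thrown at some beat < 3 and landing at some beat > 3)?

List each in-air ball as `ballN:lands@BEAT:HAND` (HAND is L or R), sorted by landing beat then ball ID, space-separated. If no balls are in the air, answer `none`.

Answer: ball3:lands@8:L ball2:lands@9:R

Derivation:
Beat 0 (L): throw ball1 h=3 -> lands@3:R; in-air after throw: [b1@3:R]
Beat 1 (R): throw ball2 h=8 -> lands@9:R; in-air after throw: [b1@3:R b2@9:R]
Beat 2 (L): throw ball3 h=6 -> lands@8:L; in-air after throw: [b1@3:R b3@8:L b2@9:R]
Beat 3 (R): throw ball1 h=7 -> lands@10:L; in-air after throw: [b3@8:L b2@9:R b1@10:L]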